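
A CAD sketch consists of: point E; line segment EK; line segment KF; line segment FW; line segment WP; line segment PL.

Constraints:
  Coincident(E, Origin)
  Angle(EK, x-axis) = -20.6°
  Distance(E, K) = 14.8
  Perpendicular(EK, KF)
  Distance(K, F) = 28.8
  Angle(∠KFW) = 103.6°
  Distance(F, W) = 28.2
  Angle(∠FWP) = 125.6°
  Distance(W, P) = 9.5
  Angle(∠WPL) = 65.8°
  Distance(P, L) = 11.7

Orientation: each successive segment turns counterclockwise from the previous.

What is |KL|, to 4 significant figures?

34.14

E is at the origin; EK runs at -20.6° with length 14.8, so K = (13.85, -5.207). EK ⟂ KF, so KF runs at 69.40°; with |KF| = 28.8, F = (23.99, 21.75). ∠KFW = 103.6° gives FW at 145.8° from the x-axis; with |FW| = 28.2, W = (0.6630, 37.60). ∠FWP = 125.6° gives WP at -159.8° from the x-axis; with |WP| = 9.5, P = (-8.253, 34.32). ∠WPL = 65.8° gives PL at -45.60° from the x-axis; with |PL| = 11.7, L = (-0.06657, 25.96). Then |KL| = |L − K| = 34.14.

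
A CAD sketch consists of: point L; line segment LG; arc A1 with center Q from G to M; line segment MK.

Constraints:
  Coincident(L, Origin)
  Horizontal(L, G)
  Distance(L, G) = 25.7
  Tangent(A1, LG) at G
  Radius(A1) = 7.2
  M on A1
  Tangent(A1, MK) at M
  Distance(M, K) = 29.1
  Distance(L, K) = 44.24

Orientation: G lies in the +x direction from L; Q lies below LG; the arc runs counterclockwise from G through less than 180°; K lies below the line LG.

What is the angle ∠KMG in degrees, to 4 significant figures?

129.6°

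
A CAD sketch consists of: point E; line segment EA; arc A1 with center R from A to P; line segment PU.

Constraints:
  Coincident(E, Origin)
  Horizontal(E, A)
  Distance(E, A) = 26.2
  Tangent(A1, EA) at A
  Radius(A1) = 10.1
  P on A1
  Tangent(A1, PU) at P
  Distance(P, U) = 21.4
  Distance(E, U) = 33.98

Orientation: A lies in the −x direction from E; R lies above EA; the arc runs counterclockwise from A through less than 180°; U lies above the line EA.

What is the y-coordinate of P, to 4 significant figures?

9.360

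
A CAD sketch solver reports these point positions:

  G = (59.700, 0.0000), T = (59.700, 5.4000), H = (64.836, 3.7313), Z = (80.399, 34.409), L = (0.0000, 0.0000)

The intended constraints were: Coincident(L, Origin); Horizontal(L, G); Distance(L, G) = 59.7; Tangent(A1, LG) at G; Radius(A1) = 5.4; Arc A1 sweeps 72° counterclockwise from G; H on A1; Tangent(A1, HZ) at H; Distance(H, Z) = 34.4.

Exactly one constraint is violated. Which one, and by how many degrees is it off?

Tangent(A1, HZ) at H — off by 8.90°.

L = (0.00, 0.00) ✓; L.y = 0.00, G.y = 0.00 ✓; |LG| = 59.70 ✓; ∠(TG, GL) = 90.00° ✓; |TG| = 5.400 ✓; bearing(T→H) − bearing(T→G) = 72.00° ✓; |TH| = 5.400 ✓; ∠(TH, HZ) = 98.90° ✗; |HZ| = 34.40 ✓.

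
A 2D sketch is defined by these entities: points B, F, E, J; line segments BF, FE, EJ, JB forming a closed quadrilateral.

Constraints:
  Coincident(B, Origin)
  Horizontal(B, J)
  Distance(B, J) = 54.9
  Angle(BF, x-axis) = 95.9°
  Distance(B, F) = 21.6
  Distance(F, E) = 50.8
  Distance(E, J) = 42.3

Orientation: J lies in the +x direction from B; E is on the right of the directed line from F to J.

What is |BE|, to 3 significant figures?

31.4

B is at the origin; B and J share the same y with |BJ| = 54.9 and J in +x, so J = (54.9, 0). BF runs at 95.9° with |BF| = 21.6, so F = (-2.22, 21.5). E is determined by |FE| = 50.8 and |EJ| = 42.3 together: it lies at the intersection of circle(F, 50.8) and circle(J, 42.3). With |FJ| = 61.0, the foot of the radical line on FJ is 37.0 from F and the perpendicular offset is √(50.8² − 37.0²) = 34.8. Taking the right-of-FJ solution: E = (20.2, -24.1).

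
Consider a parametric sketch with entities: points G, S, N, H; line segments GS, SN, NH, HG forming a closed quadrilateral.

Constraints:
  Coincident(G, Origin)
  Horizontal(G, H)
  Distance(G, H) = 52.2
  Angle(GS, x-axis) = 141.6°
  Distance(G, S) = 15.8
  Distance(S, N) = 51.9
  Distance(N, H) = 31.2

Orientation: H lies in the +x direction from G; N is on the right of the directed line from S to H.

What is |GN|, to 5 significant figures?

36.111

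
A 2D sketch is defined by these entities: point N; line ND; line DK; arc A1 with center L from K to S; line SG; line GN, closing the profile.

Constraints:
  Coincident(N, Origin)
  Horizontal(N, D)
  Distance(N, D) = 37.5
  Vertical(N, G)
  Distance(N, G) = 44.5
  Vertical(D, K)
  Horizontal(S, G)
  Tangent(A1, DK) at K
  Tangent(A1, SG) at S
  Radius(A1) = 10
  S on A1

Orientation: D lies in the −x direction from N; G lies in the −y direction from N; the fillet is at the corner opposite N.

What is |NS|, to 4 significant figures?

52.31

N is at the origin; ND is horizontal with |ND| = 37.5 and D on the −x side, so D = (-37.50, 0.000). N and G share the same x with |NG| = 44.5 and G on the −y side, so G = (0.000, -44.50). The virtual corner opposite N is at (-37.50, -44.50). A1 meets DK tangentially, so LK is at right angles to DK and tangency of A1 to SG means the radius LS is perpendicular to SG, with radius 10.0, so the center L sits 10.0 in from both sides at L = (-27.50, -34.50). That places the tangent points at K = (-37.50, -34.50) on DK and S = (-27.50, -44.50) on SG. Then |NS| = |S − N| = 52.31.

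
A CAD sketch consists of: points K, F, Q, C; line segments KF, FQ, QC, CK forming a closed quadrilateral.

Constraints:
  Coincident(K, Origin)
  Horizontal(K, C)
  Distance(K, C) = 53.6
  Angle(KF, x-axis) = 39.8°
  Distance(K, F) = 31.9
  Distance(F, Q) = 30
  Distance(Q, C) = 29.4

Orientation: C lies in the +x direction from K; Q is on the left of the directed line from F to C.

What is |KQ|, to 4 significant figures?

60.72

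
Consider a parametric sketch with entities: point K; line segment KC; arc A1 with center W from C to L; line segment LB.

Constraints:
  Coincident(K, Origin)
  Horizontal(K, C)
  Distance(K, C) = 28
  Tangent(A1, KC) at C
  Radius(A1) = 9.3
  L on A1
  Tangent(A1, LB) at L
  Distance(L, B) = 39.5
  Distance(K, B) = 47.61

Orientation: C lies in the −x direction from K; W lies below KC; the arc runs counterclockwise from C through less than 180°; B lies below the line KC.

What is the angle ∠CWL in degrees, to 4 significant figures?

127.6°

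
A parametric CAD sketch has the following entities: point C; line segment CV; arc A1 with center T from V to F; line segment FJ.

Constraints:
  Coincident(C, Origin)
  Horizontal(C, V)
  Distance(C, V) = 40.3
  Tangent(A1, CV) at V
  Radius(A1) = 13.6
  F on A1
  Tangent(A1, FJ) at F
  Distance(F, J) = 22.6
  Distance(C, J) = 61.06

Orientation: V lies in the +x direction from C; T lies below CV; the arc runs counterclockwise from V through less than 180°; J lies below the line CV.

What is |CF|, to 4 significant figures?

38.58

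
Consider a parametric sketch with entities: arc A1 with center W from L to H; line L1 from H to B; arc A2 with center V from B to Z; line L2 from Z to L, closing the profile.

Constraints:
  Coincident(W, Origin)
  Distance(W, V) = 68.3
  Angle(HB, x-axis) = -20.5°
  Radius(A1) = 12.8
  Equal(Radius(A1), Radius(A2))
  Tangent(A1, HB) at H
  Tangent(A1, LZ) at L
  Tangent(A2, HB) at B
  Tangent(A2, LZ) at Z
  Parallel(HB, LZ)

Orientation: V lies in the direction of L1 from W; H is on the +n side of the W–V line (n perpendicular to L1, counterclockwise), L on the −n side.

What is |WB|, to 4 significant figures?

69.49

Tangency of A1 to both parallel lines with radius 12.8 puts H and L at W ± 12.8·n: H = (4.483, 11.99), L = (-4.483, -11.99). Equal radii place B and Z the same way about V: B = V + 12.8·n = (68.46, -11.93), Z = V − 12.8·n = (59.49, -35.91). Then |WB| = |B − W| = 69.49.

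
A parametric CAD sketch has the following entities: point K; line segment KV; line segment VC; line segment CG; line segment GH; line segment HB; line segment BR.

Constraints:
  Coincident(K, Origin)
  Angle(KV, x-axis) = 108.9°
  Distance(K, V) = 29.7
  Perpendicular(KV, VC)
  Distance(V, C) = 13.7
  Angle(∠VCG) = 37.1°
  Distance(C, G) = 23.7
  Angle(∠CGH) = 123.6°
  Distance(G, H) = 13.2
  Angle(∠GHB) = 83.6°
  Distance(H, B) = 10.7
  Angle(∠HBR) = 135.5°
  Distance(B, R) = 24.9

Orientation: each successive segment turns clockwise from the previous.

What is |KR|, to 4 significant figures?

39.25

K is at the origin; KV runs at 108.9° with length 29.7, so V = (-9.620, 28.10). KV is perpendicular to VC, so VC runs at 18.90°; with |VC| = 13.7, C = (3.341, 32.54). ∠VCG = 37.1° gives CG at -124.0° from the x-axis; with |CG| = 23.7, G = (-9.912, 12.89). ∠CGH = 123.6° gives GH at 179.6° from the x-axis; with |GH| = 13.2, H = (-23.11, 12.98). ∠GHB = 83.6° gives HB at 83.20° from the x-axis; with |HB| = 10.7, B = (-21.84, 23.61). ∠HBR = 135.5° gives BR at 38.70° from the x-axis; with |BR| = 24.9, R = (-2.412, 39.17). Then |KR| = |R − K| = 39.25.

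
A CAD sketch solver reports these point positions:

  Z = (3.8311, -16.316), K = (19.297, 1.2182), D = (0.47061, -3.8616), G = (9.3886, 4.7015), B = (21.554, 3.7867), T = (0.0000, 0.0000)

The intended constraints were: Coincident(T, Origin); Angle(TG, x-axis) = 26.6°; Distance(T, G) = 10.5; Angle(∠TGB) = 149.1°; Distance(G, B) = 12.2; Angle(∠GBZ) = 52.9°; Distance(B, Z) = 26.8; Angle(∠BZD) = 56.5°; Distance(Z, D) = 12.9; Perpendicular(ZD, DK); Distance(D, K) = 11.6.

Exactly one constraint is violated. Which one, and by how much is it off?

Distance(D, K) = 11.6 — off by 7.90.

T = (0.00, 0.00) ✓; TG at 26.60° ✓; |TG| = 10.50 ✓; ∠TGB = 149.1° ✓; |GB| = 12.20 ✓; ∠GBZ = 52.90° ✓; |BZ| = 26.80 ✓; ∠BZD = 56.50° ✓; |ZD| = 12.90 ✓; ∠(ZD, DK) = 90.00° ✓; |DK| = 19.50 ✗.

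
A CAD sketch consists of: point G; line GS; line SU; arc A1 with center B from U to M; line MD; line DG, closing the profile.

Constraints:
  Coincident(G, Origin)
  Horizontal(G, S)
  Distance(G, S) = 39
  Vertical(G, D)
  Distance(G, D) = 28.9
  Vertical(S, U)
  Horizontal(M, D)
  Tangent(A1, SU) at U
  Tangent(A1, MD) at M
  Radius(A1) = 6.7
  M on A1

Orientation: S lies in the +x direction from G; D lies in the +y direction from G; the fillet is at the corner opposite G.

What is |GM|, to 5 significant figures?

43.342

G is at the origin; GS is horizontal with |GS| = 39.0 and S on the +x side, so S = (39.000, 0.0000). G and D share the same x with |GD| = 28.9 and D on the +y side, so D = (0.0000, 28.900). The virtual corner opposite G is at (39.000, 28.900). Since A1 is tangent to SU there, BU ⟂ SU and A1 meets MD tangentially, so BM is at right angles to MD, with radius 6.7, so the center B sits 6.7 in from both sides at B = (32.300, 22.200). That places the tangent points at U = (39.000, 22.200) on SU and M = (32.300, 28.900) on MD. Then |GM| = |M − G| = 43.342.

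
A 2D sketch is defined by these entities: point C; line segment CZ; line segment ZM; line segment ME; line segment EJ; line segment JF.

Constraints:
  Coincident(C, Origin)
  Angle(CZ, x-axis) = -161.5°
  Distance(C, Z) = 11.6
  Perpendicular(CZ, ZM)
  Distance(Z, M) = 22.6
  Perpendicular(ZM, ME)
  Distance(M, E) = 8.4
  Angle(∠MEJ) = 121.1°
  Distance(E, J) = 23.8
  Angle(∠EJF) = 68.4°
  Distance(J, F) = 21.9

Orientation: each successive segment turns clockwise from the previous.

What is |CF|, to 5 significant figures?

12.584

C is at the origin; CZ runs at -161.5° with length 11.6, so Z = (-11.001, -3.6807). CZ is perpendicular to ZM, so ZM runs at 108.50°; with |ZM| = 22.6, M = (-18.172, 17.751). ZM is perpendicular to ME, so ME runs at 18.500°; with |ME| = 8.4, E = (-10.206, 20.417). ∠MEJ = 121.1° gives EJ at -40.400° from the x-axis; with |EJ| = 23.8, J = (7.9189, 4.9915). ∠EJF = 68.4° gives JF at -152.00° from the x-axis; with |JF| = 21.9, F = (-11.418, -5.2899). Then |CF| = |F − C| = 12.584.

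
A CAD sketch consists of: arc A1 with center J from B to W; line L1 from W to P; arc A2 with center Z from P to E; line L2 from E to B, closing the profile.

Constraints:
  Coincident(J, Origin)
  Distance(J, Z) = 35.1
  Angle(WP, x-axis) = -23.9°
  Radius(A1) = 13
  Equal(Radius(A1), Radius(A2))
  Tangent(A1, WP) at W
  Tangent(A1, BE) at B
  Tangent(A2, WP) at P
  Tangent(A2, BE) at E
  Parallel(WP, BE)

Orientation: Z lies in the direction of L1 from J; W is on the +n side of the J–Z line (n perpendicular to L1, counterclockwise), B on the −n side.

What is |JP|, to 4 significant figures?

37.43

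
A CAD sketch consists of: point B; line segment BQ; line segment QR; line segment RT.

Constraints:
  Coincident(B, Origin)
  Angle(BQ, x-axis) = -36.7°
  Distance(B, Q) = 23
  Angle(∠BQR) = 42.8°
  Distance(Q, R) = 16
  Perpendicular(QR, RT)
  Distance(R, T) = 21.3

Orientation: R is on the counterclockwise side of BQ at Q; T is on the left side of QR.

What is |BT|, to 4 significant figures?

5.740

B is at the origin; BQ runs at -36.7° with length 23.0, so Q = 23.0·(cos -36.7°, sin -36.7°) = (18.44, -13.75). ∠BQR = 42.8°, so QR runs at -36.7° + (180° − 42.8°) = 100.5° from the x-axis; with |QR| = 16.0, R = Q + 16.0·(cos 100.5°, sin 100.5°) = (15.53, 1.987). QR ⟂ RT; with |RT| = 21.3 on the left of QR, T = R + 21.3·(-0.9833, -0.1822) = (-5.418, -1.895). Then |BT| = |T − B| = 5.740.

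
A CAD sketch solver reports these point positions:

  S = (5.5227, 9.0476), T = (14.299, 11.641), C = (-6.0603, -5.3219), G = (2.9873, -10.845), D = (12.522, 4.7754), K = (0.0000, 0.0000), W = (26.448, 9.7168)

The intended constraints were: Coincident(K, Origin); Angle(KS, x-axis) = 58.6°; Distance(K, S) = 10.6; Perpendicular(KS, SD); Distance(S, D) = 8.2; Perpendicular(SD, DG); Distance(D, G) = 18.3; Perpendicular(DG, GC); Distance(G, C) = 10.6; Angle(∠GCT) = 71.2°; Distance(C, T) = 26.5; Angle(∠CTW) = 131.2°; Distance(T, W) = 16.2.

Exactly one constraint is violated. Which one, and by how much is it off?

Distance(T, W) = 16.2 — off by 3.90.

K = (0.00, 0.00) ✓; KS at 58.60° ✓; |KS| = 10.60 ✓; ∠(KS, SD) = 90.00° ✓; |SD| = 8.200 ✓; ∠(SD, DG) = 90.00° ✓; |DG| = 18.30 ✓; ∠(DG, GC) = 90.00° ✓; |GC| = 10.60 ✓; ∠GCT = 71.20° ✓; |CT| = 26.50 ✓; ∠CTW = 131.2° ✓; |TW| = 12.30 ✗.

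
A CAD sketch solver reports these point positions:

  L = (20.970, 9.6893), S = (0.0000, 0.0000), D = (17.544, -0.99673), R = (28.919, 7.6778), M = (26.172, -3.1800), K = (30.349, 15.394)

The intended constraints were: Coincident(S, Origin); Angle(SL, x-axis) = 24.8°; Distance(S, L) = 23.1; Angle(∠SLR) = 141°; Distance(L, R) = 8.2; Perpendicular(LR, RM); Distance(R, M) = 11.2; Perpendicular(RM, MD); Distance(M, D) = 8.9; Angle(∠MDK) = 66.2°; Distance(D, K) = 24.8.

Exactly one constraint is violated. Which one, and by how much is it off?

Distance(D, K) = 24.8 — off by 4.00.

S = (0.00, 0.00) ✓; SL at 24.80° ✓; |SL| = 23.10 ✓; ∠SLR = 141.0° ✓; |LR| = 8.200 ✓; ∠(LR, RM) = 90.00° ✓; |RM| = 11.20 ✓; ∠(RM, MD) = 90.00° ✓; |MD| = 8.900 ✓; ∠MDK = 66.20° ✓; |DK| = 20.80 ✗.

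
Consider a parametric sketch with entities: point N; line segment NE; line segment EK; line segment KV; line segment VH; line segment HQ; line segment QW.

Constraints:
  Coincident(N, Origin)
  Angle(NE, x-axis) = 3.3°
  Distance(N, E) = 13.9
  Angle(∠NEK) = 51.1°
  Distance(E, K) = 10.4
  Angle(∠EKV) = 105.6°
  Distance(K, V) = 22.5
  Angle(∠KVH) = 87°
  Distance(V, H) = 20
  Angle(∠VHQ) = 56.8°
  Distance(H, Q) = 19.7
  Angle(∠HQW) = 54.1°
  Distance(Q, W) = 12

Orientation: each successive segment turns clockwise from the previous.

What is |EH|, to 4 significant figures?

26.21

N is at the origin; NE runs at 3.3° with length 13.9, so E = (13.88, 0.8001). ∠NEK = 51.1° gives EK at -125.6° from the x-axis; with |EK| = 10.4, K = (7.823, -7.656). ∠EKV = 105.6° gives KV at 160.0° from the x-axis; with |KV| = 22.5, V = (-13.32, 0.03935). ∠KVH = 87.0° gives VH at 67.00° from the x-axis; with |VH| = 20.0, H = (-5.506, 18.45). Then |EH| = |H − E| = 26.21.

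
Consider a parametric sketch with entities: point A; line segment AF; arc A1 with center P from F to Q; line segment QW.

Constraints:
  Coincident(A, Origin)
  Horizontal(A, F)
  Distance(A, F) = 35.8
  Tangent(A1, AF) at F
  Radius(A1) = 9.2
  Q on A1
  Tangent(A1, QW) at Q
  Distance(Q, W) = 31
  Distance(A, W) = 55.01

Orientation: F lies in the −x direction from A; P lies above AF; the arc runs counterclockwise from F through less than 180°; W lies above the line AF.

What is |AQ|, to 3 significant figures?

29.5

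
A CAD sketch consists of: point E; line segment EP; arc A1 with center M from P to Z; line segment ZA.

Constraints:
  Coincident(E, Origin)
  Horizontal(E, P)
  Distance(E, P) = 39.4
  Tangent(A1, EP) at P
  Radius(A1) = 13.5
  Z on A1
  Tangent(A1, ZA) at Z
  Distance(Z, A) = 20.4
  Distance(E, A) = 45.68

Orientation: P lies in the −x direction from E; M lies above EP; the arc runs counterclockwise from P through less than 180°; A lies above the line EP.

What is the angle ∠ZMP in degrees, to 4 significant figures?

97.64°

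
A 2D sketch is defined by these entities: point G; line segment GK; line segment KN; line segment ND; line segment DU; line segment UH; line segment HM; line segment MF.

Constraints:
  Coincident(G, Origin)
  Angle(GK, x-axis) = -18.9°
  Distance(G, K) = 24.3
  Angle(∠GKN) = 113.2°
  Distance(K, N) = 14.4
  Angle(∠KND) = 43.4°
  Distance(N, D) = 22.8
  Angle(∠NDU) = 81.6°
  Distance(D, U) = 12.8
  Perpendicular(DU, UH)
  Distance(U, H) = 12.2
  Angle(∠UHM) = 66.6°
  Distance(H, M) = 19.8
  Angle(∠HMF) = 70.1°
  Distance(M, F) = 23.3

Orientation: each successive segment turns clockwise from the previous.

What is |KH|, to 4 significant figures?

1.881

G is at the origin; GK runs at -18.9° with length 24.3, so K = (22.99, -7.871). ∠GKN = 113.2° gives KN at -85.70° from the x-axis; with |KN| = 14.4, N = (24.07, -22.23). ∠KND = 43.4° gives ND at 137.7° from the x-axis; with |ND| = 22.8, D = (7.206, -6.886). ∠NDU = 81.6° gives DU at 39.30° from the x-axis; with |DU| = 12.8, U = (17.11, 1.221). DU ⟂ UH, so UH runs at -50.70°; with |UH| = 12.2, H = (24.84, -8.220). Then |KH| = |H − K| = 1.881.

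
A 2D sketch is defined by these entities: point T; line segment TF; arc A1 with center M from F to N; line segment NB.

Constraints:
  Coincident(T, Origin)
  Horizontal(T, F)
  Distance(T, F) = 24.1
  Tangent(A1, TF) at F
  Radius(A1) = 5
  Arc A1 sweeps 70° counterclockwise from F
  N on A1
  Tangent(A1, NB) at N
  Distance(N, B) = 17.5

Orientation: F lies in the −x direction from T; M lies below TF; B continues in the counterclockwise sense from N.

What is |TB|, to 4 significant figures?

39.99

T is at the origin; T and F share the same y with |TF| = 24.1 and F on the −x side, so F = (-24.10, 0.000). The tangent condition forces MF to be normal to TF, so M = F + (0, -5) = (-24.10, -5.000). On A1, F sits at bearing 90° from M; a 70° counterclockwise sweep puts N at bearing 160°, so N = M + 5.0·(cos 160°, sin 160°) = (-28.80, -3.290). Since A1 is tangent to NB there, MN ⟂ NB, so NB runs along (−sin 160°, cos 160°); with |NB| = 17.5, B = (-34.78, -19.73). Then |TB| = |B − T| = 39.99.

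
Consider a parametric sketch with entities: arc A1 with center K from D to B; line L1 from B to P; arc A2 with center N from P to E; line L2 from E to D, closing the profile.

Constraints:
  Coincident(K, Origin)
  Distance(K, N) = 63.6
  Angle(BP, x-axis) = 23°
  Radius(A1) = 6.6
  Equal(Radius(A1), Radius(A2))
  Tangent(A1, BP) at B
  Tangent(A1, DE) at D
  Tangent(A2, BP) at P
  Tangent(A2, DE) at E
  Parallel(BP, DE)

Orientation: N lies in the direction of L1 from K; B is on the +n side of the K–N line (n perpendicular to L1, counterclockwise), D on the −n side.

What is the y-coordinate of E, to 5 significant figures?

18.775

The slot axis is L1's direction at 23.0°, so u = (cos 23.0°, sin 23.0°) = (0.92050, 0.39073) and n = (−sin 23.0°, cos 23.0°) = (-0.39073, 0.92050). K is at the origin and N lies 63.6 along u from K, so N = 63.6·u = (58.544, 24.850). Tangency of A1 to both parallel lines with radius 6.6 puts B and D at K ± 6.6·n: B = (-2.5788, 6.0753), D = (2.5788, -6.0753). Equal radii place P and E the same way about N: P = N + 6.6·n = (55.965, 30.926), E = N − 6.6·n = (61.123, 18.775). So E.y = 18.775.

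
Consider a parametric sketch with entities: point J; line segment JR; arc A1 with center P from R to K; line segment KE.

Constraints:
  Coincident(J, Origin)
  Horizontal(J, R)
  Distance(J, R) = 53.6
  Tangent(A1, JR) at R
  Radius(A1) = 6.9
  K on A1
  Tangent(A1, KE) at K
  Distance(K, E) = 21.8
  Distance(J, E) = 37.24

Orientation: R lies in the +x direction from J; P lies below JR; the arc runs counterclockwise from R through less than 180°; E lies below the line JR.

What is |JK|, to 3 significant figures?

48.9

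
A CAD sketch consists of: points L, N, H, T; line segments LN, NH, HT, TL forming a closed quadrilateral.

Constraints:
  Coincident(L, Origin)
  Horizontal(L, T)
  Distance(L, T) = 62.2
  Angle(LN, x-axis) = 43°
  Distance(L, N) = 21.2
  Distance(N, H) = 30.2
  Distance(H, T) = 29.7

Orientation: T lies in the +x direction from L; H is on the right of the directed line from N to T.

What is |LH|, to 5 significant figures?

35.299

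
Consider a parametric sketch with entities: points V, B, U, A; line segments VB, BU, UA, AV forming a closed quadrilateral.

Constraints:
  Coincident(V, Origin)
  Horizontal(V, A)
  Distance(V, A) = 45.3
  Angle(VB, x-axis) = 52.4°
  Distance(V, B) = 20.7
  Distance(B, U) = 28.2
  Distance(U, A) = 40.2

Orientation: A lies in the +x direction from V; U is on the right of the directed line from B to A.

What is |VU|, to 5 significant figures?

13.012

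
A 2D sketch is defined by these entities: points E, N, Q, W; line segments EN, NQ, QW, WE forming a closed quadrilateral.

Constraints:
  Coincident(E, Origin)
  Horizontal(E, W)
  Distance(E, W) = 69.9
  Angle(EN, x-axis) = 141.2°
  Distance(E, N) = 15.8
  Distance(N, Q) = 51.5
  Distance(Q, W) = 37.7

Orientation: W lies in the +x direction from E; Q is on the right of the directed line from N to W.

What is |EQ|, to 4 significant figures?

36.32

Checks: |NQ| = 51.50 ✓; |QW| = 37.70 ✓.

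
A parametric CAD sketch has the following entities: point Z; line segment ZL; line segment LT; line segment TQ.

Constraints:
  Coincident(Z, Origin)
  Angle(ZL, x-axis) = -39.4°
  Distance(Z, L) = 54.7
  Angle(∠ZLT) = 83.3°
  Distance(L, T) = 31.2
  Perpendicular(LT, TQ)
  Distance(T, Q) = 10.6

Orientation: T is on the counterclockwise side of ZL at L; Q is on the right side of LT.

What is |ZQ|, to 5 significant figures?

69.508

Z is at the origin; ZL runs at -39.4° with length 54.7, so L = 54.7·(cos -39.4°, sin -39.4°) = (42.269, -34.720). ∠ZLT = 83.3°, so LT runs at -39.4° + (180° − 83.3°) = 57.300° from the x-axis; with |LT| = 31.2, T = L + 31.2·(cos 57.300°, sin 57.300°) = (59.124, -8.4646). LT is perpendicular to TQ; with |TQ| = 10.6 on the right of LT, Q = T + 10.6·(0.84151, -0.54024) = (68.044, -14.191). Then |ZQ| = |Q − Z| = 69.508.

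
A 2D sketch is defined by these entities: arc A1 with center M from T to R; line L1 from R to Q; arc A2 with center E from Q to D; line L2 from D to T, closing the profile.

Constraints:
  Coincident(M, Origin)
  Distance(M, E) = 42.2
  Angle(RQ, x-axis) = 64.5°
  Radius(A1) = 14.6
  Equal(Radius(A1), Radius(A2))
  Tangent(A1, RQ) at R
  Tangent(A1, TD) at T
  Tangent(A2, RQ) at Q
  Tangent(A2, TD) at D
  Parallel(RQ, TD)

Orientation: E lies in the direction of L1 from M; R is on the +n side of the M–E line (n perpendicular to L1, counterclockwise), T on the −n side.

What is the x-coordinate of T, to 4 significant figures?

13.18

The slot axis is L1's direction at 64.5°, so u = (cos 64.5°, sin 64.5°) = (0.4305, 0.9026) and n = (−sin 64.5°, cos 64.5°) = (-0.9026, 0.4305). M is at the origin and E lies 42.2 along u from M, so E = 42.2·u = (18.17, 38.09). Tangency of A1 to both parallel lines with radius 14.6 puts R and T at M ± 14.6·n: R = (-13.18, 6.285), T = (13.18, -6.285). So T.x = 13.18.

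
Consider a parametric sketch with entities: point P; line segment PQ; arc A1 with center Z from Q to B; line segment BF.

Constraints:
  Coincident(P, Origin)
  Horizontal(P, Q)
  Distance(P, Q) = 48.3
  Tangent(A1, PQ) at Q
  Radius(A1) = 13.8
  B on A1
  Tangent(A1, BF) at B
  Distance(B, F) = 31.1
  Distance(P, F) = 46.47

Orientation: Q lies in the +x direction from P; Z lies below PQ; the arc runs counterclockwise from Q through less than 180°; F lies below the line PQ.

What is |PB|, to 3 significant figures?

36.5

Checks: |ZB| = 13.80 ✓; ∠(ZB, BF) = 90.00° ✓; |BF| = 31.10 ✓; |PF| = 46.47 ✓.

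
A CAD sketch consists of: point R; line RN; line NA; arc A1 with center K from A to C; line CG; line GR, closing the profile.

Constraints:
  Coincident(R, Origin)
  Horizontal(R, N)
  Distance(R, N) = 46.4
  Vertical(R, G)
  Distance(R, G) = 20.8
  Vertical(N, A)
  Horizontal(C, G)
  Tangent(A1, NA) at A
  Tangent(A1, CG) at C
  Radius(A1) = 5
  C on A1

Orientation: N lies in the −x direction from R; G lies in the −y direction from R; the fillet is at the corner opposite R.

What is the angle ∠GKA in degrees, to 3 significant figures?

173°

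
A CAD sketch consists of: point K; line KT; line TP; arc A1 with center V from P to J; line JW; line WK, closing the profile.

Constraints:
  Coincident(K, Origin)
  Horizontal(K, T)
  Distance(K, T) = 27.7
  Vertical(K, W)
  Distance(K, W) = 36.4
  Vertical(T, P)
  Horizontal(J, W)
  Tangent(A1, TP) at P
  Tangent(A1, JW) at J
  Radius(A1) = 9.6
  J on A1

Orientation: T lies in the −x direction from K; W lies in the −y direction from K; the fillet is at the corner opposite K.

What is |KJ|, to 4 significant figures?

40.65

K is at the origin; KT is horizontal with |KT| = 27.7 and T on the −x side, so T = (-27.70, 0.000). KW is vertical with |KW| = 36.4 and W on the −y side, so W = (0.000, -36.40). The virtual corner opposite K is at (-27.70, -36.40). A1 meets TP tangentially, so VP is at right angles to TP and since A1 is tangent to JW there, VJ ⟂ JW, with radius 9.6, so the center V sits 9.6 in from both sides at V = (-18.10, -26.80). That places the tangent points at P = (-27.70, -26.80) on TP and J = (-18.10, -36.40) on JW. Then |KJ| = |J − K| = 40.65.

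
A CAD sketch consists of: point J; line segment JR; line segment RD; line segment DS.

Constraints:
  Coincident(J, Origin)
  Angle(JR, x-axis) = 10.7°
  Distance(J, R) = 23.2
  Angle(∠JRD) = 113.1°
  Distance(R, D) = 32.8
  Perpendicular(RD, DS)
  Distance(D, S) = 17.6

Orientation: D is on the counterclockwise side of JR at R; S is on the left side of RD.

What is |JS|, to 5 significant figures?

42.069

J is at the origin; JR runs at 10.7° with length 23.2, so R = 23.2·(cos 10.7°, sin 10.7°) = (22.797, 4.3075). ∠JRD = 113.1°, so RD runs at 10.7° + (180° − 113.1°) = 77.600° from the x-axis; with |RD| = 32.8, D = R + 32.8·(cos 77.600°, sin 77.600°) = (29.840, 36.342). RD is perpendicular to DS; with |DS| = 17.6 on the left of RD, S = D + 17.6·(-0.97667, 0.21474) = (12.651, 40.122). Then |JS| = |S − J| = 42.069.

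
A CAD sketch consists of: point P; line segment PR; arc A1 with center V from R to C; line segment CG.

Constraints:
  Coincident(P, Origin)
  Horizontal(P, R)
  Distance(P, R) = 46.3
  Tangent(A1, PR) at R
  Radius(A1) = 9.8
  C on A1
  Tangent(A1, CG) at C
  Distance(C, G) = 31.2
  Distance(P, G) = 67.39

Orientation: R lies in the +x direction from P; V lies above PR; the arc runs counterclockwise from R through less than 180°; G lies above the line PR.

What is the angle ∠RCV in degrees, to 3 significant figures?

42.0°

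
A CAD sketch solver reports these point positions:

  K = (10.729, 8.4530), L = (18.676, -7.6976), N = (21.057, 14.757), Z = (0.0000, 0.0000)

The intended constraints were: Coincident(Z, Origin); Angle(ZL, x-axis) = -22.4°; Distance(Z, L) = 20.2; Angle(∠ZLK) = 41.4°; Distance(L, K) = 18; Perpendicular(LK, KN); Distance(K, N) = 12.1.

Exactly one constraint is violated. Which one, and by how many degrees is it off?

Perpendicular(LK, KN) — off by 5.20°.

Z = (0.00, 0.00) ✓; ZL at -22.40° ✓; |ZL| = 20.20 ✓; ∠ZLK = 41.40° ✓; |LK| = 18.00 ✓; ∠(LK, KN) = 84.80° ✗; |KN| = 12.10 ✓.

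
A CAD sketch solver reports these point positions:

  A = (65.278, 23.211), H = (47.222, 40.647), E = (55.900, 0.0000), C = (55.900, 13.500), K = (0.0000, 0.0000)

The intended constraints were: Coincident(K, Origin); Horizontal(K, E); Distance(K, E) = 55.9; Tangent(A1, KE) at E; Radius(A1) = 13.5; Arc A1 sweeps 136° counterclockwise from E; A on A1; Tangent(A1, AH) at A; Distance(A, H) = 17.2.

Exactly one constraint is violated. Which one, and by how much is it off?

Distance(A, H) = 17.2 — off by 7.90.

K = (0.00, 0.00) ✓; K.y = 0.00, E.y = 0.00 ✓; |KE| = 55.90 ✓; ∠(CE, EK) = 90.00° ✓; |CE| = 13.50 ✓; bearing(C→A) − bearing(C→E) = 136.0° ✓; |CA| = 13.50 ✓; ∠(CA, AH) = 90.00° ✓; |AH| = 25.10 ✗.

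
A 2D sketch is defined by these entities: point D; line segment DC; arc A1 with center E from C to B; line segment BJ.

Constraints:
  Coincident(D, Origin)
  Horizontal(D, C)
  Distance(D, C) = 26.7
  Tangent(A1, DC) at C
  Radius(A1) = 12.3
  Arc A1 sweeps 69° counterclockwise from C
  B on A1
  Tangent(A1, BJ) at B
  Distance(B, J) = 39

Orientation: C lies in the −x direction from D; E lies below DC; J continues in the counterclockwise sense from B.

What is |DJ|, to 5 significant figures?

68.434

D is at the origin; DC is horizontal with |DC| = 26.7 and C on the −x side, so C = (-26.700, 0.0000). Since A1 is tangent to DC there, EC ⟂ DC, so E = C + (0, -12.3) = (-26.700, -12.300). On A1, C sits at bearing 90° from E; a 69° counterclockwise sweep puts B at bearing 159°, so B = E + 12.3·(cos 159°, sin 159°) = (-38.183, -7.8921). A1 meets BJ tangentially, so EB is at right angles to BJ, so BJ runs along (−sin 159°, cos 159°); with |BJ| = 39.0, J = (-52.159, -44.302). Then |DJ| = |J − D| = 68.434.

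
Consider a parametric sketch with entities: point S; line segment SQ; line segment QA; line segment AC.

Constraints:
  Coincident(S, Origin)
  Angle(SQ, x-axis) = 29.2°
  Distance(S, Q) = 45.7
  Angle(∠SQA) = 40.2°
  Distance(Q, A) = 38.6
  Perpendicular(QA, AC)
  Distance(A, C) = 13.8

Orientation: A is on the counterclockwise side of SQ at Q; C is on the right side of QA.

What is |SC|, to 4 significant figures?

43.45

S is at the origin; SQ runs at 29.2° with length 45.7, so Q = 45.7·(cos 29.2°, sin 29.2°) = (39.89, 22.30). ∠SQA = 40.2°, so QA runs at 29.2° + (180° − 40.2°) = 169.0° from the x-axis; with |QA| = 38.6, A = Q + 38.6·(cos 169.0°, sin 169.0°) = (2.002, 29.66). The perpendicularity gives AC at right angles to QA; with |AC| = 13.8 on the right of QA, C = A + 13.8·(0.1908, 0.9816) = (4.635, 43.21). Then |SC| = |C − S| = 43.45.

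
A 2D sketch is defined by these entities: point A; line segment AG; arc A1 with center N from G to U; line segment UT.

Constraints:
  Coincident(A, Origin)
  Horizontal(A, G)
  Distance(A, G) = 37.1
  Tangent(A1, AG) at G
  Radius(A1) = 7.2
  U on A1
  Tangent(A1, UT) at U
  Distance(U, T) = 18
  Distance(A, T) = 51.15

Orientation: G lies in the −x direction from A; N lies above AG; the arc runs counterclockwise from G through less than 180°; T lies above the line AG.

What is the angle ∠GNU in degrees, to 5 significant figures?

134.48°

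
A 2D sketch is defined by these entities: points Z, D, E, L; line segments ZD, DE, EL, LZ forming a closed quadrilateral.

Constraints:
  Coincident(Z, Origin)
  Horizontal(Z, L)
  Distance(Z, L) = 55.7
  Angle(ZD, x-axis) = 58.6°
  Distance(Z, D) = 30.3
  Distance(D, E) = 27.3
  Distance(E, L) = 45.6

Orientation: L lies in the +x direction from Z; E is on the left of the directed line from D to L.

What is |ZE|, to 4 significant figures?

56.50

Z is at the origin; Z and L share the same y with |ZL| = 55.7 and L in +x, so L = (55.7, 0). ZD runs at 58.6° with |ZD| = 30.3, so D = (15.79, 25.86). E is determined by |DE| = 27.3 and |EL| = 45.6 together: it lies at the intersection of circle(D, 27.3) and circle(L, 45.6). With |DL| = 47.56, the foot of the radical line on DL is 9.755 from D and the perpendicular offset is √(27.3² − 9.755²) = 25.50. Taking the left-of-DL solution: E = (37.84, 41.96).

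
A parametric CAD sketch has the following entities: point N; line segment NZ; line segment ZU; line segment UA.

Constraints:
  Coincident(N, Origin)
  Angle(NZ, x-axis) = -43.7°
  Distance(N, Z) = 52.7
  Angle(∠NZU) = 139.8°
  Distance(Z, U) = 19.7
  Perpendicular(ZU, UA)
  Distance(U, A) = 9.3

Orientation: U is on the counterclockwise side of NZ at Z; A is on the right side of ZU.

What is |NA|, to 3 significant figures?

74.0

N is at the origin; NZ runs at -43.7° with length 52.7, so Z = 52.7·(cos -43.7°, sin -43.7°) = (38.1, -36.4). ∠NZU = 139.8°, so ZU runs at -43.7° + (180° − 139.8°) = -3.50° from the x-axis; with |ZU| = 19.7, U = Z + 19.7·(cos -3.50°, sin -3.50°) = (57.8, -37.6). The perpendicularity gives UA at right angles to ZU; with |UA| = 9.3 on the right of ZU, A = U + 9.3·(-0.0610, -0.998) = (57.2, -46.9). Then |NA| = |A − N| = 74.0.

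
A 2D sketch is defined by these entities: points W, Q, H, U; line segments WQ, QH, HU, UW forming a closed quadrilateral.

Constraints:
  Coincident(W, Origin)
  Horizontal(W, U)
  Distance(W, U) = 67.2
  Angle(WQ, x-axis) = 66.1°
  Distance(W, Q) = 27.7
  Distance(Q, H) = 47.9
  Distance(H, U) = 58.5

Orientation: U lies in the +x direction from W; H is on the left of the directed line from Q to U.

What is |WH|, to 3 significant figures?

73.6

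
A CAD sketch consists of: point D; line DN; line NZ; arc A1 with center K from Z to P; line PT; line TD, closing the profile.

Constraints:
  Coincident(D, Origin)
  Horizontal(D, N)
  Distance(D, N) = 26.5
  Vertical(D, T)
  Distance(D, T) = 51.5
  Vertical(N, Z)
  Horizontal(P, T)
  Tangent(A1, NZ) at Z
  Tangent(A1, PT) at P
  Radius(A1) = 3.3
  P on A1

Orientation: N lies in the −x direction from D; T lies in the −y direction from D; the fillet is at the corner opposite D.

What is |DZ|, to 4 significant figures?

55.00

D is at the origin; D and N share the same y with |DN| = 26.5 and N on the −x side, so N = (-26.50, 0.000). D and T share the same x with |DT| = 51.5 and T on the −y side, so T = (0.000, -51.50). The virtual corner opposite D is at (-26.50, -51.50). The tangent condition forces KZ to be normal to NZ and A1 meets PT tangentially, so KP is at right angles to PT, with radius 3.3, so the center K sits 3.3 in from both sides at K = (-23.20, -48.20). That places the tangent points at Z = (-26.50, -48.20) on NZ and P = (-23.20, -51.50) on PT. Then |DZ| = |Z − D| = 55.00.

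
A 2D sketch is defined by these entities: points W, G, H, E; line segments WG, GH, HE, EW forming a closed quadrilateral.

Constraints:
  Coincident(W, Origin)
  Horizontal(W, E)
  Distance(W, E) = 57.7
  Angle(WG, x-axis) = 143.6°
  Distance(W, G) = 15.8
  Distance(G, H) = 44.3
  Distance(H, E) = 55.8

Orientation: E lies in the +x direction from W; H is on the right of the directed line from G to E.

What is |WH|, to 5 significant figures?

30.382

Checks: W.y = 0.00, E.y = 0.00 ✓; |GH| = 44.30 ✓; |HE| = 55.80 ✓.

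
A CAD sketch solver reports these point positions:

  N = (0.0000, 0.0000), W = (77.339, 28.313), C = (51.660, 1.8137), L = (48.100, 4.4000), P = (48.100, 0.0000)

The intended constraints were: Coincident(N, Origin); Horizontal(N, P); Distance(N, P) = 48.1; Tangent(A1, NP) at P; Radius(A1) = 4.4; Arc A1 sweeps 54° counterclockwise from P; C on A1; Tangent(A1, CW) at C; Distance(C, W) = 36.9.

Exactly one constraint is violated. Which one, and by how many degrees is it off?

Tangent(A1, CW) at C — off by 8.10°.

N = (0.00, 0.00) ✓; N.y = 0.00, P.y = 0.00 ✓; |NP| = 48.10 ✓; ∠(LP, PN) = 90.00° ✓; |LP| = 4.400 ✓; bearing(L→C) − bearing(L→P) = 54.00° ✓; |LC| = 4.400 ✓; ∠(LC, CW) = 98.10° ✗; |CW| = 36.90 ✓.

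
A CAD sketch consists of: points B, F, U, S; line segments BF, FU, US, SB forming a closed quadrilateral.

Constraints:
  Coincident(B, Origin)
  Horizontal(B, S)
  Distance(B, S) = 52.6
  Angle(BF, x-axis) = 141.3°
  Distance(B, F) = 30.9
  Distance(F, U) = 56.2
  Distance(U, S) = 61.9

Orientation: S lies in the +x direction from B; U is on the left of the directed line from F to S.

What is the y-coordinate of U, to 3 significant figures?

53.1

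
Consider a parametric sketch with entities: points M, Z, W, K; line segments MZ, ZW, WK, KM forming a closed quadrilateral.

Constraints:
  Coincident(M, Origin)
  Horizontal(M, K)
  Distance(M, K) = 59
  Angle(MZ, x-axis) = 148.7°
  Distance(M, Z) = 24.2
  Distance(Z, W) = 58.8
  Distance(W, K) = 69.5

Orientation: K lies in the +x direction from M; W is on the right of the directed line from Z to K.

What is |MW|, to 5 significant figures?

41.341

Checks: |ZW| = 58.80 ✓; |WK| = 69.50 ✓.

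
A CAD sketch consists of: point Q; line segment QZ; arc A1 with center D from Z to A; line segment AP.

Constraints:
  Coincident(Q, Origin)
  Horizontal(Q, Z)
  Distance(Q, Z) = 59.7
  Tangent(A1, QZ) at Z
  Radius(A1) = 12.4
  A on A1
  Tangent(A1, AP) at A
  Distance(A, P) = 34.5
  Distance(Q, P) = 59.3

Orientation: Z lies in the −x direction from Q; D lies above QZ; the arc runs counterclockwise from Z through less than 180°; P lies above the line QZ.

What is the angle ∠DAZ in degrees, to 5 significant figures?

51.093°

Q is at the origin; QZ is horizontal with |QZ| = 59.7 and Z on the −x side, so Z = (-59.700, 0.0000). A1 meets QZ tangentially, so DZ is at right angles to QZ, so D = Z + (0, 12.4) = (-59.700, 12.400). Since DA ⟂ AP (tangency), |DP| = √(12.4² + 34.5²) = 36.661 regardless of where A sits on A1. So P lies on both circle(Q, 59.3) and circle(D, 36.661); the above-QZ intersection is P = (-40.297, 43.505). A is the foot of the tangent from P: A = (-47.579, 9.7824).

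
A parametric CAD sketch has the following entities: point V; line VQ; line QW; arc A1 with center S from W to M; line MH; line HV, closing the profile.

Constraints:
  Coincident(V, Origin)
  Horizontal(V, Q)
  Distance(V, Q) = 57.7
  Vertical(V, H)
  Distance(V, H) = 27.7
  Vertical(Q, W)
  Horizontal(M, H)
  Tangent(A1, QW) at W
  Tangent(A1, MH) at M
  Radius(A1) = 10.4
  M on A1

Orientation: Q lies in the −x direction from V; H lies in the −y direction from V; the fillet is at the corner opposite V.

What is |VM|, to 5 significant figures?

54.814

V is at the origin; V and Q share the same y with |VQ| = 57.7 and Q on the −x side, so Q = (-57.700, 0.0000). VH is vertical with |VH| = 27.7 and H on the −y side, so H = (0.0000, -27.700). The virtual corner opposite V is at (-57.700, -27.700). Since A1 is tangent to QW there, SW ⟂ QW and since A1 is tangent to MH there, SM ⟂ MH, with radius 10.4, so the center S sits 10.4 in from both sides at S = (-47.300, -17.300). That places the tangent points at W = (-57.700, -17.300) on QW and M = (-47.300, -27.700) on MH. Then |VM| = |M − V| = 54.814.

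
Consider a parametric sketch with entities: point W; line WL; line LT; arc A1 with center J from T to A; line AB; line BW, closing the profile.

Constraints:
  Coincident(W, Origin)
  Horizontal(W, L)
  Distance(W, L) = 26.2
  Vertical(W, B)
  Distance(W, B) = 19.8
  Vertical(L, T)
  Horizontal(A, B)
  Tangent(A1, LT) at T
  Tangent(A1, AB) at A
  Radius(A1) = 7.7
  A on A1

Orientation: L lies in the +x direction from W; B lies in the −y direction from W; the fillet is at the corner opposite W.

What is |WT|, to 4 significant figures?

28.86

W is at the origin; W and L share the same y with |WL| = 26.2 and L on the +x side, so L = (26.20, 0.000). WB is vertical with |WB| = 19.8 and B on the −y side, so B = (0.000, -19.80). The virtual corner opposite W is at (26.20, -19.80). Tangency of A1 to LT means the radius JT is perpendicular to LT and A1 meets AB tangentially, so JA is at right angles to AB, with radius 7.7, so the center J sits 7.7 in from both sides at J = (18.50, -12.10). That places the tangent points at T = (26.20, -12.10) on LT and A = (18.50, -19.80) on AB. Then |WT| = |T − W| = 28.86.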